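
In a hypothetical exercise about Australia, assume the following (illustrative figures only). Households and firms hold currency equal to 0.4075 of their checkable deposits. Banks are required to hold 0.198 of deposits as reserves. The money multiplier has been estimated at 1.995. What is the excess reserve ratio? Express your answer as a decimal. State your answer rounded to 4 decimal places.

0.1000

Using m = 1.995. Since m = (1 + c)/(c + rr + e), the denominator satisfies c + rr + e = (1 + c)/m = (1 + 0.4075) / 1.995 ≈ 0.705514.
With c = 0.4075 and rr = 0.198, the excess reserve ratio is 0.705514 − 0.4075 − 0.198 = 0.100014.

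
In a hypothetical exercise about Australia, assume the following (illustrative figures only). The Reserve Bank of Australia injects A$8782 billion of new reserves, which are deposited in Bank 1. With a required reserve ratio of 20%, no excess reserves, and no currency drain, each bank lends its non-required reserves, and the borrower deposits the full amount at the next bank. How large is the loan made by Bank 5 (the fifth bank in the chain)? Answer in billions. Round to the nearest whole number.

A$2878 billion

Each bank lends a fraction (1 − rr) = 0.8000 of the deposit it receives, so Bank 5 receives 8782·0.8000^4 and lends 8782·0.8000^5 ≈ 2877.6858 billion.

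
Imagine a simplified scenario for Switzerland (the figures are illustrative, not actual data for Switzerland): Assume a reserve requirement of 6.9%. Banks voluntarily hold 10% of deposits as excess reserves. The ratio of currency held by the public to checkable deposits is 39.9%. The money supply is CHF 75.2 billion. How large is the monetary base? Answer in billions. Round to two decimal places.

CHF 30.53 billion

The money multiplier is m = (1 + c) / (rr + e + c) = (1 + 0.399) / (0.069 + 0.1 + 0.399) ≈ 2.46303.
MB = M / m = 75.2 / 2.46303 ≈ 30.5315 billion.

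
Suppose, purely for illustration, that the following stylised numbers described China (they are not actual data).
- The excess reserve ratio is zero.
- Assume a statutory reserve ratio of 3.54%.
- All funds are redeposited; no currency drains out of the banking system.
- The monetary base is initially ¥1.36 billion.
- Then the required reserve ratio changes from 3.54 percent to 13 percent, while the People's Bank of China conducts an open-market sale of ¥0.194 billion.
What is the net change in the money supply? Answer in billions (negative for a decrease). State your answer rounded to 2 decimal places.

-29.45 billion

Before: m₁ = 1 / (0.0354) ≈ 28.2486, MB₁ = 1.36, so M₁ = 28.2486 × 1.36 ≈ 38.4181 billion.
After: m₂ = 1 / (0.13) ≈ 7.6923, MB₂ = 1.36 − 0.194 = 1.166, so M₂ = 7.6923 × 1.166 ≈ 8.9692 billion.
ΔM = M₂ − M₁ = 8.9692 − 38.4181 = -29.4489 billion.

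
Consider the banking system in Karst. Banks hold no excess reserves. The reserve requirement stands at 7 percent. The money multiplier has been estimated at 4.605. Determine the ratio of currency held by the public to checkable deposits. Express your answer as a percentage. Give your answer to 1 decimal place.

18.8%

Using m = 4.605. From m = (1 + c)/(c + rr + e), rearranging gives 1 + c = m·(c + rr + e), so c·(1 − m) = m·(rr + e) − 1.
Hence c = [m·(rr + e) − 1]/(1 − m) = [4.605 × (0.07 + 0) − 1] / (1 − 4.605) ≈ 0.187975.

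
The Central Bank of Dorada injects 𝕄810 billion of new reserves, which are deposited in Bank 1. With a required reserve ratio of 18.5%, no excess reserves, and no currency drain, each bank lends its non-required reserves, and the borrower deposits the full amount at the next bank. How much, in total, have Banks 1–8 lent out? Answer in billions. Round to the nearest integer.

𝕄2874 billion

Bank i lends (1 − rr)^i of the original deposit: Bank 1 lends 810·0.8150 = 660.1500, Bank 2 lends 810·0.8150² ≈ 538.0222, and so on.
Summing a geometric series: total = 810·[0.8150·(1 − 0.8150^8) / (1 − 0.8150)] ≈ 2873.7832 billion.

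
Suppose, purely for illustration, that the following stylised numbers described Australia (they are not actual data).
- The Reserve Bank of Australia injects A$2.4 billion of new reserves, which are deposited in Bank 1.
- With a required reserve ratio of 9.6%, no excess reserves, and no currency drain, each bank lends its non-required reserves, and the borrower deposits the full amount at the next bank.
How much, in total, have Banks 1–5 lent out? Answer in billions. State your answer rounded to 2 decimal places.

Bank i lends (1 − rr)^i of the original deposit: Bank 1 lends 2.4·0.9040 = 2.1696, Bank 2 lends 2.4·0.9040² ≈ 1.9613, and so on.
Summing a geometric series: total = 2.4·[0.9040·(1 − 0.9040^5) / (1 − 0.9040)] ≈ 8.9557 billion.

A$8.96 billion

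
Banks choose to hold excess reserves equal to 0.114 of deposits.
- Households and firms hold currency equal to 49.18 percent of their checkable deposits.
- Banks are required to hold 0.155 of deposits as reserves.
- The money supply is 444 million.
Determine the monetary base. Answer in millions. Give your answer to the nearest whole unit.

226 million

The money multiplier is m = (1 + c) / (rr + e + c) = (1 + 0.4918) / (0.155 + 0.114 + 0.4918) ≈ 1.9608.
MB = M / m = 444 / 1.9608 ≈ 226.4382 million.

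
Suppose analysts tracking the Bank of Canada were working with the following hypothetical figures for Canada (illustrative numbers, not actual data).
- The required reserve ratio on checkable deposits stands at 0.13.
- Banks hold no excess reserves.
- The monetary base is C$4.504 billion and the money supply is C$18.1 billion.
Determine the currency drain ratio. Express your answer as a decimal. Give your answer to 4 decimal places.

0.1582

Using m = M/MB = 18.1/4.504 ≈ 4.018650. From m = (1 + c)/(c + rr + e), rearranging gives 1 + c = m·(c + rr + e), so c·(1 − m) = m·(rr + e) − 1.
Hence c = [m·(rr + e) − 1]/(1 − m) = [4.018650 × (0.13 + 0) − 1] / (1 − 4.018650) ≈ 0.158208.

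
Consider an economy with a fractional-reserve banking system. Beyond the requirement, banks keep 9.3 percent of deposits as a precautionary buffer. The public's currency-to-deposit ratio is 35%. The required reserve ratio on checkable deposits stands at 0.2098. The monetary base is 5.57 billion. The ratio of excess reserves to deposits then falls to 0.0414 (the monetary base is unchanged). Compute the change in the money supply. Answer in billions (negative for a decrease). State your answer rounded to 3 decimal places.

0.989 billion

Initially m₁ = (1 + 0.35) / (0.2098 + 0.093 + 0.35) ≈ 2.06801, so M₁ = 2.06801 × 5.57 ≈ 11.5188 billion.
After the change m₂ = (1 + 0.35) / (0.2098 + 0.0414 + 0.35) ≈ 2.24551, so M₂ = 2.24551 × 5.57 ≈ 12.5075 billion.
ΔM = M₂ − M₁ = 12.5075 − 11.5188 = 0.9887 billion.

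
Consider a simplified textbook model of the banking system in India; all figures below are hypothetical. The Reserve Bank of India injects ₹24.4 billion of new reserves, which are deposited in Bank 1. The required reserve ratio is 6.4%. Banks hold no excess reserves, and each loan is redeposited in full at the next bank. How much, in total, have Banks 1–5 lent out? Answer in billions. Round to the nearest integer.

₹100 billion

Bank i lends (1 − rr)^i of the original deposit: Bank 1 lends 24.4·0.9360 = 22.8384, Bank 2 lends 24.4·0.9360² ≈ 21.3767, and so on.
Summing a geometric series: total = 24.4·[0.9360·(1 − 0.9360^5) / (1 − 0.9360)] ≈ 100.4813 billion.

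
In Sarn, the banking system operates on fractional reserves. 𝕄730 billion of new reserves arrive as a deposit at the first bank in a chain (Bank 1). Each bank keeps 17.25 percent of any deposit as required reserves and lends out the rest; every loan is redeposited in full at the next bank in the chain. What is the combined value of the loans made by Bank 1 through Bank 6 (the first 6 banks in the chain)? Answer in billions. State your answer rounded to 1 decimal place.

𝕄2377.5 billion

Bank i lends (1 − rr)^i of the original deposit: Bank 1 lends 730·0.8275 = 604.0750, Bank 2 lends 730·0.8275² ≈ 499.8721, and so on.
Summing a geometric series: total = 730·[0.8275·(1 − 0.8275^6) / (1 − 0.8275)] ≈ 2377.5127 billion.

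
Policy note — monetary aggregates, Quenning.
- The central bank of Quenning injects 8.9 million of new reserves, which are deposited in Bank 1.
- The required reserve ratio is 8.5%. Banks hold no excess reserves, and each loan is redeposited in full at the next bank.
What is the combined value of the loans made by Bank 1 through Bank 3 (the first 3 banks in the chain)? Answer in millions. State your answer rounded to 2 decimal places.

22.41 million

Bank i lends (1 − rr)^i of the original deposit: Bank 1 lends 8.9·0.9150 = 8.1435, Bank 2 lends 8.9·0.9150² ≈ 7.4513, and so on.
Summing a geometric series: total = 8.9·[0.9150·(1 − 0.9150^3) / (1 − 0.9150)] ≈ 22.4127 million.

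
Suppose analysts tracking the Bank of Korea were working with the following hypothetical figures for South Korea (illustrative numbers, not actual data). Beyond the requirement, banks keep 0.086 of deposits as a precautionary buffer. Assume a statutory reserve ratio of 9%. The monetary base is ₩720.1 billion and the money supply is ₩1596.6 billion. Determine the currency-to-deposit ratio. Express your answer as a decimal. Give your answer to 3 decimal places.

Using m = M/MB = 1596.6/720.1 ≈ 2.217192. From m = (1 + c)/(c + rr + e), rearranging gives 1 + c = m·(c + rr + e), so c·(1 − m) = m·(rr + e) − 1.
Hence c = [m·(rr + e) − 1]/(1 − m) = [2.217192 × (0.09 + 0.086) − 1] / (1 − 2.217192) ≈ 0.500968.

0.501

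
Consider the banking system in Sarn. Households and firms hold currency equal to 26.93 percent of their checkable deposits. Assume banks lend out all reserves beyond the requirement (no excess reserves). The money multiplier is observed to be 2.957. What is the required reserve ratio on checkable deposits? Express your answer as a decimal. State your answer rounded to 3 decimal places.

0.160

Using m = 2.957. Since m = (1 + c)/(c + rr + e), the denominator satisfies c + rr + e = (1 + c)/m = (1 + 0.2693) / 2.957 ≈ 0.429253.
With c = 0.2693 and e = 0, the required reserve ratio on checkable deposits is 0.429253 − 0.2693 − 0 = 0.159953.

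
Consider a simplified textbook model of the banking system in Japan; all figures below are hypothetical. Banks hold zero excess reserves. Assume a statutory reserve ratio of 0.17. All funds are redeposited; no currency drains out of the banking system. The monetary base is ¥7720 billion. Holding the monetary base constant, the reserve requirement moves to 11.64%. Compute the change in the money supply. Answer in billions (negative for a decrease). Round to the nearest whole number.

¥20911 billion

Initially m₁ = 1 / (0.17) ≈ 5.88235, so M₁ = 5.88235 × 7720 = 45411.742 billion.
After the change m₂ = 1 / (0.1164) ≈ 8.59107, so M₂ = 8.59107 × 7720 = 66323.0604 billion.
ΔM = M₂ − M₁ = 66323.0604 − 45411.742 = 20911.3184 billion.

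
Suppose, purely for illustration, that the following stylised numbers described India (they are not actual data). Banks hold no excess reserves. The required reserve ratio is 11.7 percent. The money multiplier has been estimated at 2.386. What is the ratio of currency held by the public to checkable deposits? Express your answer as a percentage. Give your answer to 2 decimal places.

Using m = 2.386. From m = (1 + c)/(c + rr + e), rearranging gives 1 + c = m·(c + rr + e), so c·(1 − m) = m·(rr + e) − 1.
Hence c = [m·(rr + e) − 1]/(1 − m) = [2.386 × (0.117 + 0) − 1] / (1 − 2.386) ≈ 0.520085.

52.01%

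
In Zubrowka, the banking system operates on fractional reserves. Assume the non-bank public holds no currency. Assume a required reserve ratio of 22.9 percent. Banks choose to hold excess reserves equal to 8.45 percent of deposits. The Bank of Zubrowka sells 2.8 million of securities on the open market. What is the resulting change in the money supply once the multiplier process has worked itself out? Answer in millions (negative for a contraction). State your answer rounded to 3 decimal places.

The money multiplier is m = 1 / (rr + e) = 1 / (0.229 + 0.0845) ≈ 3.18979.
The sale removes 2.8 million of base, so ΔM = m × ΔMB = 3.18979 × (−2.8) ≈ -8.9314 million.

-8.931 million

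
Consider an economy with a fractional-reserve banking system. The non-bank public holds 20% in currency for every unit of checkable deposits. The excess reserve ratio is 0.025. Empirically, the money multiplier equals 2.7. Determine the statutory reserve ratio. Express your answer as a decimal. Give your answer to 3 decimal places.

0.219

Using m = 2.7. Since m = (1 + c)/(c + rr + e), the denominator satisfies c + rr + e = (1 + c)/m = (1 + 0.2) / 2.7 ≈ 0.444444.
With c = 0.2 and e = 0.025, the statutory reserve ratio is 0.444444 − 0.2 − 0.025 = 0.219444.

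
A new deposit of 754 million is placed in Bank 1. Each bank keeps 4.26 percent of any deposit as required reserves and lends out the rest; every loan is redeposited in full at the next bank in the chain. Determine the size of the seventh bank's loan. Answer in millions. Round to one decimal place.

555.9 million

Each bank lends a fraction (1 − rr) = 0.9574 of the deposit it receives, so Bank 7 receives 754·0.9574^6 and lends 754·0.9574^7 ≈ 555.9367 million.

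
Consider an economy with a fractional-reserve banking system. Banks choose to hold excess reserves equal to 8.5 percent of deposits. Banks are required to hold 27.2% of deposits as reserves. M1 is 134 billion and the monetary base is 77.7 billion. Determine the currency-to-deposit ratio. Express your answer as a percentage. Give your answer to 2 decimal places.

53.04%

Using m = M/MB = 134/77.7 ≈ 1.724582. From m = (1 + c)/(c + rr + e), rearranging gives 1 + c = m·(c + rr + e), so c·(1 − m) = m·(rr + e) − 1.
Hence c = [m·(rr + e) − 1]/(1 − m) = [1.724582 × (0.272 + 0.085) − 1] / (1 − 1.724582) ≈ 0.530408.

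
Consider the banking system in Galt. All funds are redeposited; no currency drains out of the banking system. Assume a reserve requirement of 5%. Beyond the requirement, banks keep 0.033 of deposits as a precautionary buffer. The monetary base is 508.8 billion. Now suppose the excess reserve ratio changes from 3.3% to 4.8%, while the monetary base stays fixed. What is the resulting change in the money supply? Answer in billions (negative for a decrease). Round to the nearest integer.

-938 billion

Initially m₁ = 1 / (0.05 + 0.033) ≈ 12.0482, so M₁ = 12.0482 × 508.8 ≈ 6130.1242 billion.
After the change m₂ = 1 / (0.05 + 0.048) ≈ 10.2041, so M₂ = 10.2041 × 508.8 ≈ 5191.8461 billion.
ΔM = M₂ − M₁ = 5191.8461 − 6130.1242 = -938.2781 billion.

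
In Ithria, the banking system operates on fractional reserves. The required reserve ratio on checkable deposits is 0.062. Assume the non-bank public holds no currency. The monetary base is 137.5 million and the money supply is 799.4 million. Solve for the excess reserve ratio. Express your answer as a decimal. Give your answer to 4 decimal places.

Using m = M/MB = 799.4/137.5 ≈ 5.813818. Since m = (1 + c)/(c + rr + e), the denominator satisfies c + rr + e = (1 + c)/m = (1 + 0) / 5.813818 ≈ 0.172004.
With c = 0 and rr = 0.062, the excess reserve ratio is 0.172004 − 0 − 0.062 = 0.110004.

0.1100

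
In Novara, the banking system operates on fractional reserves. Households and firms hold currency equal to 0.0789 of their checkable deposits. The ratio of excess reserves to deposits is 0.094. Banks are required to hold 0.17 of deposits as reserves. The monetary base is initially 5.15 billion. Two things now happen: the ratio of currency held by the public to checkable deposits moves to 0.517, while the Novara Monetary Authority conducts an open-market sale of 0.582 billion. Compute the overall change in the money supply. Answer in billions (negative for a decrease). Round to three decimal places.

-7.331 billion

Before: m₁ = (1 + 0.0789) / (0.17 + 0.094 + 0.0789) ≈ 3.14640, MB₁ = 5.15, so M₁ = 3.14640 × 5.15 ≈ 16.204 billion.
After: m₂ = (1 + 0.517) / (0.17 + 0.094 + 0.517) ≈ 1.94238, MB₂ = 5.15 − 0.582 = 4.568, so M₂ = 1.94238 × 4.568 ≈ 8.8728 billion.
ΔM = M₂ − M₁ = 8.8728 − 16.204 = -7.3312 billion.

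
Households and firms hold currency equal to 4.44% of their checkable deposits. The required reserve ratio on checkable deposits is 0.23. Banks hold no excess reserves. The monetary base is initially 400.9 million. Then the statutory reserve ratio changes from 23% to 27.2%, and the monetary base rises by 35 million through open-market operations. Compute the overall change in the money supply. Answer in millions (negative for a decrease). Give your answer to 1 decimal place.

Before: m₁ = (1 + 0.0444) / (0.23 + 0.0444) ≈ 3.80612, MB₁ = 400.9, so M₁ = 3.80612 × 400.9 ≈ 1525.8735 million.
After: m₂ = (1 + 0.0444) / (0.272 + 0.0444) ≈ 3.30088, MB₂ = 400.9 + 35 = 435.9, so M₂ = 3.30088 × 435.9 ≈ 1438.8536 million.
ΔM = M₂ − M₁ = 1438.8536 − 1525.8735 = -87.0199 million.

-87.0 million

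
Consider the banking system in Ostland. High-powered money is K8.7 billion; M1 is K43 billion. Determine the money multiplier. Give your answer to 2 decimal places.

The money multiplier is m = M / MB = 43 / 8.7 ≈ 4.94253.

4.94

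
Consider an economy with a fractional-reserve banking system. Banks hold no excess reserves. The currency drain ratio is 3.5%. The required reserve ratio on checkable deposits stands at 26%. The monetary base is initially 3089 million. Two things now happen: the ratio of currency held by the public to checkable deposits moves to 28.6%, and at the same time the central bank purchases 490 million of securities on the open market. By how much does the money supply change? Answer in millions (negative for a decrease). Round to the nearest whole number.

Before: m₁ = (1 + 0.035) / (0.26 + 0.035) ≈ 3.50847, MB₁ = 3089, so M₁ = 3.50847 × 3089 ≈ 10837.6638 million.
After: m₂ = (1 + 0.286) / (0.26 + 0.286) ≈ 2.35531, MB₂ = 3089 + 490 = 3579, so M₂ = 2.35531 × 3579 ≈ 8429.6545 million.
ΔM = M₂ − M₁ = 8429.6545 − 10837.6638 = -2408.0093 million.

-2408 million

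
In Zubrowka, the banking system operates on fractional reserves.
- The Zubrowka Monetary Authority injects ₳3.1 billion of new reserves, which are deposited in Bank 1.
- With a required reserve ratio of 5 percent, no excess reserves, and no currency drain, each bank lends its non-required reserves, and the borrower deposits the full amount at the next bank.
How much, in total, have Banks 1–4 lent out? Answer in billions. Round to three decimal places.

₳10.926 billion

Bank i lends (1 − rr)^i of the original deposit: Bank 1 lends 3.1·0.9500 = 2.9450, Bank 2 lends 3.1·0.9500² ≈ 2.7977, and so on.
Summing a geometric series: total = 3.1·[0.9500·(1 − 0.9500^4) / (1 − 0.9500)] ≈ 10.9256 billion.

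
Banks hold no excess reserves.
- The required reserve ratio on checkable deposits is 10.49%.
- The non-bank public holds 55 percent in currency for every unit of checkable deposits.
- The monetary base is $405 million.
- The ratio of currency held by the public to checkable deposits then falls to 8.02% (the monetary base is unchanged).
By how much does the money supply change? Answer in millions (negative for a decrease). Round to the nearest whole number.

$1405 million

Initially m₁ = (1 + 0.55) / (0.1049 + 0.55) ≈ 2.3668, so M₁ = 2.3668 × 405 = 958.554 million.
After the change m₂ = (1 + 0.0802) / (0.1049 + 0.0802) ≈ 5.8358, so M₂ = 5.8358 × 405 = 2363.499 million.
ΔM = M₂ − M₁ = 2363.499 − 958.554 = 1404.945 million.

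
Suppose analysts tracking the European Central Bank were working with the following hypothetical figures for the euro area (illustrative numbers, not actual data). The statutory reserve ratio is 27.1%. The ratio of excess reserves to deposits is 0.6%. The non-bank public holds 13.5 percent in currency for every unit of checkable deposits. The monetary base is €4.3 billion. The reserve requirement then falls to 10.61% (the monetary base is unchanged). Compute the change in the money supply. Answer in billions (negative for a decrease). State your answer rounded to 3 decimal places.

Initially m₁ = (1 + 0.135) / (0.271 + 0.006 + 0.135) ≈ 2.75485, so M₁ = 2.75485 × 4.3 ≈ 11.8459 billion.
After the change m₂ = (1 + 0.135) / (0.1061 + 0.006 + 0.135) ≈ 4.59328, so M₂ = 4.59328 × 4.3 ≈ 19.7511 billion.
ΔM = M₂ − M₁ = 19.7511 − 11.8459 = 7.9052 billion.

€7.905 billion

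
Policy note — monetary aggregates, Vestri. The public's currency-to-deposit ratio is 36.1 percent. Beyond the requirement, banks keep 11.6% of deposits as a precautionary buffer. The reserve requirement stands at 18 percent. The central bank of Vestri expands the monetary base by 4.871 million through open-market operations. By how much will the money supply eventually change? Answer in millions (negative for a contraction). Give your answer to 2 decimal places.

10.09 million

The money multiplier is m = (1 + c) / (rr + e + c) = (1 + 0.361) / (0.18 + 0.116 + 0.361) ≈ 2.0715.
The purchase adds 4.871 million of base, so ΔM = m × ΔMB = 2.0715 × (+4.871) ≈ 10.0903 million.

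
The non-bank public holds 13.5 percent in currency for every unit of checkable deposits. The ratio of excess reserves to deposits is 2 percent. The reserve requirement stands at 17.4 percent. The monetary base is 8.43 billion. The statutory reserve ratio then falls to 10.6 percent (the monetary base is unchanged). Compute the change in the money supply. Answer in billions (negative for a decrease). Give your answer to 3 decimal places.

7.577 billion

Initially m₁ = (1 + 0.135) / (0.174 + 0.02 + 0.135) ≈ 3.44985, so M₁ = 3.44985 × 8.43 ≈ 29.0822 billion.
After the change m₂ = (1 + 0.135) / (0.106 + 0.02 + 0.135) ≈ 4.34866, so M₂ = 4.34866 × 8.43 ≈ 36.6592 billion.
ΔM = M₂ − M₁ = 36.6592 − 29.0822 = 7.577 billion.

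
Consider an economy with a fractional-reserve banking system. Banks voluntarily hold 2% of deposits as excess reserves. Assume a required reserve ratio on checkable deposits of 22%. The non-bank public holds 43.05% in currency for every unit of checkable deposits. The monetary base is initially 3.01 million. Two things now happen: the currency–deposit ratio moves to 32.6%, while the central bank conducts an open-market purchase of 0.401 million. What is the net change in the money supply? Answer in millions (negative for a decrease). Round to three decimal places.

Before: m₁ = (1 + 0.4305) / (0.22 + 0.02 + 0.4305) ≈ 2.13348, MB₁ = 3.01, so M₁ = 2.13348 × 3.01 ≈ 6.4218 million.
After: m₂ = (1 + 0.326) / (0.22 + 0.02 + 0.326) ≈ 2.34276, MB₂ = 3.01 + 0.401 = 3.411, so M₂ = 2.34276 × 3.411 ≈ 7.9912 million.
ΔM = M₂ − M₁ = 7.9912 − 6.4218 = 1.5694 million.

1.569 million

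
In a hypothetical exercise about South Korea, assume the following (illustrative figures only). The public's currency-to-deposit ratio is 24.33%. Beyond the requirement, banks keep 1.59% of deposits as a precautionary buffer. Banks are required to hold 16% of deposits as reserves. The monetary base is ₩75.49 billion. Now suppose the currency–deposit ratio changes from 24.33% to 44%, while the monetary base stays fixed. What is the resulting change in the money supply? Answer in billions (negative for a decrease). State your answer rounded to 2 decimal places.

-47.40 billion

Initially m₁ = (1 + 0.2433) / (0.16 + 0.0159 + 0.2433) ≈ 2.96589, so M₁ = 2.96589 × 75.49 ≈ 223.895 billion.
After the change m₂ = (1 + 0.44) / (0.16 + 0.0159 + 0.44) ≈ 2.33804, so M₂ = 2.33804 × 75.49 ≈ 176.4986 billion.
ΔM = M₂ − M₁ = 176.4986 − 223.895 = -47.3964 billion.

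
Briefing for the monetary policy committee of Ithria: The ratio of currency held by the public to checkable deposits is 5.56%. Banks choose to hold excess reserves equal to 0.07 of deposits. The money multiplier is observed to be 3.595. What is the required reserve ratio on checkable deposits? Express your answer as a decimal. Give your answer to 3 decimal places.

0.168

Using m = 3.595. Since m = (1 + c)/(c + rr + e), the denominator satisfies c + rr + e = (1 + c)/m = (1 + 0.0556) / 3.595 ≈ 0.293630.
With c = 0.0556 and e = 0.07, the required reserve ratio on checkable deposits is 0.293630 − 0.0556 − 0.07 = 0.16803.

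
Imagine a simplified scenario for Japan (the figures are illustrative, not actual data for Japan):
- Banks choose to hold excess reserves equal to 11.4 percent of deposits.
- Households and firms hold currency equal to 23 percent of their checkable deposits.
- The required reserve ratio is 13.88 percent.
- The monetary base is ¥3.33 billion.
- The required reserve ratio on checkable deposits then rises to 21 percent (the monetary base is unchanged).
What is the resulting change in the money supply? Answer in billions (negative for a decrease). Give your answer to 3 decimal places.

Initially m₁ = (1 + 0.23) / (0.1388 + 0.114 + 0.23) ≈ 2.54764, so M₁ = 2.54764 × 3.33 ≈ 8.4836 billion.
After the change m₂ = (1 + 0.23) / (0.21 + 0.114 + 0.23) ≈ 2.22022, so M₂ = 2.22022 × 3.33 ≈ 7.3933 billion.
ΔM = M₂ − M₁ = 7.3933 − 8.4836 = -1.0903 billion.

-1.090 billion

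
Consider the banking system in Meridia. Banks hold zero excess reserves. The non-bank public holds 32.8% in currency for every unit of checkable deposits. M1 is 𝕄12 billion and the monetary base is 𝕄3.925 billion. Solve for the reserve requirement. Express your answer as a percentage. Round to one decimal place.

10.6%

Using m = M/MB = 12/3.925 ≈ 3.057325. Since m = (1 + c)/(c + rr + e), the denominator satisfies c + rr + e = (1 + c)/m = (1 + 0.328) / 3.057325 ≈ 0.434367.
With c = 0.328 and e = 0, the reserve requirement is 0.434367 − 0.328 − 0 = 0.106367.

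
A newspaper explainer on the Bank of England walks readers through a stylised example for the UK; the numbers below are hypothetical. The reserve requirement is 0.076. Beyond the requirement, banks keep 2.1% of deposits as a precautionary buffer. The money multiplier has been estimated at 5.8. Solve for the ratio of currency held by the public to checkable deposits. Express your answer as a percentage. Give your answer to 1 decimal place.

9.1%

Using m = 5.8. From m = (1 + c)/(c + rr + e), rearranging gives 1 + c = m·(c + rr + e), so c·(1 − m) = m·(rr + e) − 1.
Hence c = [m·(rr + e) − 1]/(1 − m) = [5.8 × (0.076 + 0.021) − 1] / (1 − 5.8) = 0.091125.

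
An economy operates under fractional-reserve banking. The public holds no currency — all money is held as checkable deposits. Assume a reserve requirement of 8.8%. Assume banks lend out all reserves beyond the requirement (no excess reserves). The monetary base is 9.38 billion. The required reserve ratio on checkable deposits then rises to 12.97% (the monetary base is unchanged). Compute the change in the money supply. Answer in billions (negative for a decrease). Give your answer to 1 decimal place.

Initially m₁ = 1 / (0.088) ≈ 11.3636, so M₁ = 11.3636 × 9.38 ≈ 106.5906 billion.
After the change m₂ = 1 / (0.1297) ≈ 7.7101, so M₂ = 7.7101 × 9.38 ≈ 72.3207 billion.
ΔM = M₂ − M₁ = 72.3207 − 106.5906 = -34.2699 billion.

-34.3 billion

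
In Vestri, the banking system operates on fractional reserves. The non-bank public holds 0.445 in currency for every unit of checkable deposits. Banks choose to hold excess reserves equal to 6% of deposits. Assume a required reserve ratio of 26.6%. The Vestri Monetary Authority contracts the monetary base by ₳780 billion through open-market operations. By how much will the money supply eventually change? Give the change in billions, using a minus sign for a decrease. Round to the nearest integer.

The money multiplier is m = (1 + c) / (rr + e + c) = (1 + 0.445) / (0.266 + 0.06 + 0.445) ≈ 1.8742.
The sale removes 780 billion of base, so ΔM = m × ΔMB = 1.8742 × (−780) = -1461.876 billion.

-1462 billion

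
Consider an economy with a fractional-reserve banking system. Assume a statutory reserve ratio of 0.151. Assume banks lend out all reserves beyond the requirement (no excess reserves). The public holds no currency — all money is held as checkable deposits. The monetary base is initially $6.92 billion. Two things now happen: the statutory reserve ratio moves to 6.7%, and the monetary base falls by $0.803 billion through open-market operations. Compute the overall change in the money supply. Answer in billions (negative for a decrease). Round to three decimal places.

Before: m₁ = 1 / (0.151) ≈ 6.62252, MB₁ = 6.92, so M₁ = 6.62252 × 6.92 ≈ 45.8278 billion.
After: m₂ = 1 / (0.067) ≈ 14.92537, MB₂ = 6.92 − 0.803 = 6.117, so M₂ = 14.92537 × 6.117 ≈ 91.2985 billion.
ΔM = M₂ − M₁ = 91.2985 − 45.8278 = 45.4707 billion.

$45.471 billion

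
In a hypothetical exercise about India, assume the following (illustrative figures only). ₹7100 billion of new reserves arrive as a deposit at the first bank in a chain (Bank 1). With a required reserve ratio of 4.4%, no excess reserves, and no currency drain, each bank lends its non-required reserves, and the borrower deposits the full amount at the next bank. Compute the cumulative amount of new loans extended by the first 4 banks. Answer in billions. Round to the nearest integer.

₹25410 billion

Bank i lends (1 − rr)^i of the original deposit: Bank 1 lends 7100·0.9560 = 6787.6000, Bank 2 lends 7100·0.9560² = 6488.9456, and so on.
Summing a geometric series: total = 7100·[0.9560·(1 − 0.9560^4) / (1 − 0.9560)] ≈ 25410.4586 billion.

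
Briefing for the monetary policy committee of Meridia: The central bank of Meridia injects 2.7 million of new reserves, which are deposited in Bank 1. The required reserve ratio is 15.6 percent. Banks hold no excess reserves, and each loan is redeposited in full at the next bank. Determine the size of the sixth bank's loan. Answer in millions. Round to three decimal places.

0.976 million

Each bank lends a fraction (1 − rr) = 0.8440 of the deposit it receives, so Bank 6 receives 2.7·0.8440^5 and lends 2.7·0.8440^6 ≈ 0.9759 million.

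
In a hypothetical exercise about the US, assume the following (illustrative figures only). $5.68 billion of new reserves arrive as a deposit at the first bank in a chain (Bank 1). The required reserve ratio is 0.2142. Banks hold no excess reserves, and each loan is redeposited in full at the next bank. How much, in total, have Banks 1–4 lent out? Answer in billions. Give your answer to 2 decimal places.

$12.89 billion

Bank i lends (1 − rr)^i of the original deposit: Bank 1 lends 5.68·0.7858 ≈ 4.4633, Bank 2 lends 5.68·0.7858² ≈ 3.5073, and so on.
Summing a geometric series: total = 5.68·[0.7858·(1 − 0.7858^4) / (1 − 0.7858)] ≈ 12.8924 billion.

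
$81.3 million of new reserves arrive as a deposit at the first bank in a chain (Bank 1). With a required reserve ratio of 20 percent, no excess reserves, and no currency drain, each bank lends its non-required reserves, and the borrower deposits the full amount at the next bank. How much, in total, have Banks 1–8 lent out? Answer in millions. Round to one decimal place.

$270.6 million

Bank i lends (1 − rr)^i of the original deposit: Bank 1 lends 81.3·0.8000 = 65.0400, Bank 2 lends 81.3·0.8000² = 52.0320, and so on.
Summing a geometric series: total = 81.3·[0.8000·(1 − 0.8000^8) / (1 − 0.8000)] ≈ 270.6405 million.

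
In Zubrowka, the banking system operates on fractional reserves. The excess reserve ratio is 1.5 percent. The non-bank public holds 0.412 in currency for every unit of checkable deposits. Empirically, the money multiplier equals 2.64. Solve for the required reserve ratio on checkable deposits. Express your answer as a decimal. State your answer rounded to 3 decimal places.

0.108

Using m = 2.64. Since m = (1 + c)/(c + rr + e), the denominator satisfies c + rr + e = (1 + c)/m = (1 + 0.412) / 2.64 ≈ 0.534848.
With c = 0.412 and e = 0.015, the required reserve ratio on checkable deposits is 0.534848 − 0.412 − 0.015 = 0.107848.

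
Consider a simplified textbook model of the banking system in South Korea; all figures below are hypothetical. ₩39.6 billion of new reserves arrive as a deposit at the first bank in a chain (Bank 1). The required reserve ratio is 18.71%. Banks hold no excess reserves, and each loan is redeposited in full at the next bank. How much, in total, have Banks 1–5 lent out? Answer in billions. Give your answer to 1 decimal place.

Bank i lends (1 − rr)^i of the original deposit: Bank 1 lends 39.6·0.8129 ≈ 32.1908, Bank 2 lends 39.6·0.8129² ≈ 26.1679, and so on.
Summing a geometric series: total = 39.6·[0.8129·(1 − 0.8129^5) / (1 − 0.8129)] ≈ 110.9792 billion.

₩111.0 billion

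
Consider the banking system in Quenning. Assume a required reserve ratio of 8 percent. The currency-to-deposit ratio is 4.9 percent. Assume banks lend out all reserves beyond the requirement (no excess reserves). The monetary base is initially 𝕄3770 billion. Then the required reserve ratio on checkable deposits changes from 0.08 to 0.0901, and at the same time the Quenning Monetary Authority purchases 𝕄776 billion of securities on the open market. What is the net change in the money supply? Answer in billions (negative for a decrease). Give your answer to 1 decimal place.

𝕄3626.1 billion

Before: m₁ = (1 + 0.049) / (0.08 + 0.049) ≈ 8.131783, MB₁ = 3770, so M₁ = 8.131783 × 3770 ≈ 30656.8219 billion.
After: m₂ = (1 + 0.049) / (0.0901 + 0.049) ≈ 7.541337, MB₂ = 3770 + 776 = 4546, so M₂ = 7.541337 × 4546 ≈ 34282.918 billion.
ΔM = M₂ − M₁ = 34282.918 − 30656.8219 = 3626.0961 billion.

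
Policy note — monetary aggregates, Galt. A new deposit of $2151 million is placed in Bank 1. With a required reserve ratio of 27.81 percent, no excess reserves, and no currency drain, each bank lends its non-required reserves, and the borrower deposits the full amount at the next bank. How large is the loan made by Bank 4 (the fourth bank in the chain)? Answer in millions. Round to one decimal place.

Each bank lends a fraction (1 − rr) = 0.7219 of the deposit it receives, so Bank 4 receives 2151·0.7219^3 and lends 2151·0.7219^4 ≈ 584.1825 million.

$584.2 million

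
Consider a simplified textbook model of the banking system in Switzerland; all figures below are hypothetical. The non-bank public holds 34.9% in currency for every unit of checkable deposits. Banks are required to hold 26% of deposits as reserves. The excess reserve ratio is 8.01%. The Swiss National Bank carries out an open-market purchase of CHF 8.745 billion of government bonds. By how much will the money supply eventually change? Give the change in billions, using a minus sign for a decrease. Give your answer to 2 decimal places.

The money multiplier is m = (1 + c) / (rr + e + c) = (1 + 0.349) / (0.26 + 0.0801 + 0.349) ≈ 1.9576.
The purchase adds 8.745 billion of base, so ΔM = m × ΔMB = 1.9576 × (+8.745) ≈ 17.1192 billion.

CHF 17.12 billion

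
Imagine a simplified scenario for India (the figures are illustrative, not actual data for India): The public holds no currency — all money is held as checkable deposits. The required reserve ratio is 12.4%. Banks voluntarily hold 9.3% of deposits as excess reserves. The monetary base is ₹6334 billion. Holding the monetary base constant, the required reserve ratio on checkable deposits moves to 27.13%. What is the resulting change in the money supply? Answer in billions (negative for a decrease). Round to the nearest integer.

-11802 billion

Initially m₁ = 1 / (0.124 + 0.093) ≈ 4.60829, so M₁ = 4.60829 × 6334 ≈ 29188.9089 billion.
After the change m₂ = 1 / (0.2713 + 0.093) ≈ 2.74499, so M₂ = 2.74499 × 6334 ≈ 17386.7667 billion.
ΔM = M₂ − M₁ = 17386.7667 − 29188.9089 = -11802.1422 billion.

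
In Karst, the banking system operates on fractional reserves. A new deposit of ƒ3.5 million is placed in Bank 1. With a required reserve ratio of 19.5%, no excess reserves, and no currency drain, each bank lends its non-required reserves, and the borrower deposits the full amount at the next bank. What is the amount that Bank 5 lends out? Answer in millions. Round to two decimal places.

ƒ1.18 million

Each bank lends a fraction (1 − rr) = 0.8050 of the deposit it receives, so Bank 5 receives 3.5·0.8050^4 and lends 3.5·0.8050^5 ≈ 1.1832 million.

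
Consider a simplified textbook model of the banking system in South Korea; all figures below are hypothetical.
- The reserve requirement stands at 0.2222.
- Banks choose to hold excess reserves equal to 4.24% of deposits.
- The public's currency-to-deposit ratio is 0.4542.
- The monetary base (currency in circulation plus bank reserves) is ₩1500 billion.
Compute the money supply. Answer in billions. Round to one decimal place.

₩3034.6 billion

The money multiplier is m = (1 + c) / (rr + e + c) = (1 + 0.4542) / (0.2222 + 0.0424 + 0.4542) ≈ 2.023094.
So M = m × MB = 2.023094 × 1500 = 3034.641 billion.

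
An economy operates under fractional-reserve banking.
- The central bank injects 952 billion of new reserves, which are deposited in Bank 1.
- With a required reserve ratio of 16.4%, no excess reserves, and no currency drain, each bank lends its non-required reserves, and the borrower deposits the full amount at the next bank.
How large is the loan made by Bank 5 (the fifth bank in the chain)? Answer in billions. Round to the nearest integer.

389 billion

Each bank lends a fraction (1 − rr) = 0.8360 of the deposit it receives, so Bank 5 receives 952·0.8360^4 and lends 952·0.8360^5 ≈ 388.7482 billion.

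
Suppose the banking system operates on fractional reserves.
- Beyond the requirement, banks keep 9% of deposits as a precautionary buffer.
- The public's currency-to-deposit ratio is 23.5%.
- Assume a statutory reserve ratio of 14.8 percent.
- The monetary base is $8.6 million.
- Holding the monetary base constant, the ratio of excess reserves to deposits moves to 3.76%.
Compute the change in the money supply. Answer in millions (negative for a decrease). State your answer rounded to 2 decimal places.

$2.80 million

Initially m₁ = (1 + 0.235) / (0.148 + 0.09 + 0.235) ≈ 2.6110, so M₁ = 2.6110 × 8.6 = 22.4546 million.
After the change m₂ = (1 + 0.235) / (0.148 + 0.0376 + 0.235) ≈ 2.9363, so M₂ = 2.9363 × 8.6 ≈ 25.2522 million.
ΔM = M₂ − M₁ = 25.2522 − 22.4546 = 2.7976 million.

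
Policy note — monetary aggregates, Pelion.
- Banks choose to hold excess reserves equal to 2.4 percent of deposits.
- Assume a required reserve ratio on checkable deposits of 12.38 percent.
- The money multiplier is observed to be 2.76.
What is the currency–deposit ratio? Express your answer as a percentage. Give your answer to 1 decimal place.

33.6%

Using m = 2.76. From m = (1 + c)/(c + rr + e), rearranging gives 1 + c = m·(c + rr + e), so c·(1 − m) = m·(rr + e) − 1.
Hence c = [m·(rr + e) − 1]/(1 − m) = [2.76 × (0.1238 + 0.024) − 1] / (1 − 2.76) ≈ 0.336405.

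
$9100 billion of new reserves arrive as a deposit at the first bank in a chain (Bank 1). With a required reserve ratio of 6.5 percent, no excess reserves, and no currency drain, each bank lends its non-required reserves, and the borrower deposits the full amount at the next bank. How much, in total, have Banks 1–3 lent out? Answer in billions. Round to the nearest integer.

Bank i lends (1 − rr)^i of the original deposit: Bank 1 lends 9100·0.9350 = 8508.5000, Bank 2 lends 9100·0.9350² = 7955.4475, and so on.
Summing a geometric series: total = 9100·[0.9350·(1 − 0.9350^3) / (1 − 0.9350)] ≈ 23902.2909 billion.

$23902 billion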